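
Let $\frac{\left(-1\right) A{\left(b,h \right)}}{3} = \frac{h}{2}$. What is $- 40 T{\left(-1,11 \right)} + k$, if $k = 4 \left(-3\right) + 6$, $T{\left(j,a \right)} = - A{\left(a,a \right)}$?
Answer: $-666$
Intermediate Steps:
$A{\left(b,h \right)} = - \frac{3 h}{2}$ ($A{\left(b,h \right)} = - 3 \frac{h}{2} = - \frac{3 h}{2}$)
$T{\left(j,a \right)} = \frac{3 a}{2}$ ($T{\left(j,a \right)} = - \frac{\left(-3\right) a}{2} = \frac{3 a}{2}$)
$k = -6$ ($k = -12 + 6 = -6$)
$- 40 T{\left(-1,11 \right)} + k = - 40 \cdot \frac{3}{2} \cdot 11 - 6 = \left(-40\right) \frac{33}{2} - 6 = -660 - 6 = -666$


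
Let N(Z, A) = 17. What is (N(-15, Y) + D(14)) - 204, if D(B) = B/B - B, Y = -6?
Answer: -200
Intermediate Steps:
D(B) = 1 - B
(N(-15, Y) + D(14)) - 204 = (17 + (1 - 1*14)) - 204 = (17 + (1 - 14)) - 204 = (17 - 13) - 204 = 4 - 204 = -200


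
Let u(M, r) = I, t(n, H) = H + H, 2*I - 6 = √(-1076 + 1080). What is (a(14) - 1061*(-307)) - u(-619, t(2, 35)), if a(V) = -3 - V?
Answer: 325706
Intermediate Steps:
I = 4 (I = 3 + √(-1076 + 1080)/2 = 3 + √4/2 = 3 + (½)*2 = 3 + 1 = 4)
t(n, H) = 2*H
u(M, r) = 4
(a(14) - 1061*(-307)) - u(-619, t(2, 35)) = ((-3 - 1*14) - 1061*(-307)) - 1*4 = ((-3 - 14) + 325727) - 4 = (-17 + 325727) - 4 = 325710 - 4 = 325706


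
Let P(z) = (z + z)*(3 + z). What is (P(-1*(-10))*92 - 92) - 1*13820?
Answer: 10008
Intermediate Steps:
P(z) = 2*z*(3 + z) (P(z) = (2*z)*(3 + z) = 2*z*(3 + z))
(P(-1*(-10))*92 - 92) - 1*13820 = ((2*(-1*(-10))*(3 - 1*(-10)))*92 - 92) - 1*13820 = ((2*10*(3 + 10))*92 - 92) - 13820 = ((2*10*13)*92 - 92) - 13820 = (260*92 - 92) - 13820 = (23920 - 92) - 13820 = 23828 - 13820 = 10008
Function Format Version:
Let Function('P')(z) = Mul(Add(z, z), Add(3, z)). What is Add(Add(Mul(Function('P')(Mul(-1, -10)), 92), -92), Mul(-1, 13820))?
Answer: 10008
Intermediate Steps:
Function('P')(z) = Mul(2, z, Add(3, z)) (Function('P')(z) = Mul(Mul(2, z), Add(3, z)) = Mul(2, z, Add(3, z)))
Add(Add(Mul(Function('P')(Mul(-1, -10)), 92), -92), Mul(-1, 13820)) = Add(Add(Mul(Mul(2, Mul(-1, -10), Add(3, Mul(-1, -10))), 92), -92), Mul(-1, 13820)) = Add(Add(Mul(Mul(2, 10, Add(3, 10)), 92), -92), -13820) = Add(Add(Mul(Mul(2, 10, 13), 92), -92), -13820) = Add(Add(Mul(260, 92), -92), -13820) = Add(Add(23920, -92), -13820) = Add(23828, -13820) = 10008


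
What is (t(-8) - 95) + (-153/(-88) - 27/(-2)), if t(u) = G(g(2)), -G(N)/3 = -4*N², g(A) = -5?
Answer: 19381/88 ≈ 220.24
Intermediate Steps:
G(N) = 12*N² (G(N) = -(-12)*N² = 12*N²)
t(u) = 300 (t(u) = 12*(-5)² = 12*25 = 300)
(t(-8) - 95) + (-153/(-88) - 27/(-2)) = (300 - 95) + (-153/(-88) - 27/(-2)) = 205 + (-153*(-1/88) - 27*(-½)) = 205 + (153/88 + 27/2) = 205 + 1341/88 = 19381/88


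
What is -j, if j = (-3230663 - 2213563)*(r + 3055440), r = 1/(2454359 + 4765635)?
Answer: 60050516357363453793/3609997 ≈ 1.6635e+13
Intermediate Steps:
r = 1/7219994 ≈ 1.3850e-7
j = -60050516357363453793/3609997 (j = (-3230663 - 2213563)*(1/7219994 + 3055440) = -5444226*22060258467361/7219994 = -60050516357363453793/3609997 ≈ -1.6635e+13)
-j = -1*(-60050516357363453793/3609997) = 60050516357363453793/3609997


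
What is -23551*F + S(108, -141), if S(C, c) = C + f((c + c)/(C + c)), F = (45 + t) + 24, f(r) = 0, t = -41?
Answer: -659320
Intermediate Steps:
F = 28 (F = (45 - 41) + 24 = 4 + 24 = 28)
S(C, c) = C (S(C, c) = C + 0 = C)
-23551*F + S(108, -141) = -23551*28 + 108 = -659428 + 108 = -659320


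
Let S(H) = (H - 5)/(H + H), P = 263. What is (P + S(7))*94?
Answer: 173148/7 ≈ 24735.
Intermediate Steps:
S(H) = (-5 + H)/(2*H) (S(H) = (-5 + H)/((2*H)) = (-5 + H)*(1/(2*H)) = (-5 + H)/(2*H))
(P + S(7))*94 = (263 + (1/2)*(-5 + 7)/7)*94 = (263 + (1/2)*(1/7)*2)*94 = (263 + 1/7)*94 = (1842/7)*94 = 173148/7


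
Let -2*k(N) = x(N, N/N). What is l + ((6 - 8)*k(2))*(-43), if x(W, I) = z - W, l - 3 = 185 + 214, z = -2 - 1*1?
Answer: 617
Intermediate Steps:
z = -3 (z = -2 - 1 = -3)
l = 402 (l = 3 + (185 + 214) = 3 + 399 = 402)
x(W, I) = -3 - W
k(N) = 3/2 + N/2 (k(N) = -(-3 - N)/2 = 3/2 + N/2)
l + ((6 - 8)*k(2))*(-43) = 402 + ((6 - 8)*(3/2 + (½)*2))*(-43) = 402 - 2*(3/2 + 1)*(-43) = 402 - 2*5/2*(-43) = 402 - 5*(-43) = 402 + 215 = 617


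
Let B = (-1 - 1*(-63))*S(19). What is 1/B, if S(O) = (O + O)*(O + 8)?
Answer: 1/63612 ≈ 1.5720e-5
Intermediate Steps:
S(O) = 2*O*(8 + O) (S(O) = (2*O)*(8 + O) = 2*O*(8 + O))
B = 63612 (B = (-1 - 1*(-63))*(2*19*(8 + 19)) = (-1 + 63)*(2*19*27) = 62*1026 = 63612)
1/B = 1/63612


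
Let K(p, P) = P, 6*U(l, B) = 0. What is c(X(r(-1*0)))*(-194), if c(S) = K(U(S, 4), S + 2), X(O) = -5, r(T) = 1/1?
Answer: 582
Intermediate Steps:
U(l, B) = 0 (U(l, B) = (1/6)*0 = 0)
r(T) = 1 (r(T) = 1*1 = 1)
c(S) = 2 + S (c(S) = S + 2 = 2 + S)
c(X(r(-1*0)))*(-194) = (2 - 5)*(-194) = -3*(-194) = 582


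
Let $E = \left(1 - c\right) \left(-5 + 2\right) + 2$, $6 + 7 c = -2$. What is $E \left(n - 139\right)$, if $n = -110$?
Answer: $\frac{7719}{7} \approx 1102.7$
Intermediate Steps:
$c = - \frac{8}{7}$ ($c = - \frac{6}{7} + \frac{1}{7} \left(-2\right) = - \frac{6}{7} - \frac{2}{7} = - \frac{8}{7} \approx -1.1429$)
$E = - \frac{31}{7}$ ($E = \left(1 - - \frac{8}{7}\right) \left(-5 + 2\right) + 2 = \left(1 + \frac{8}{7}\right) \left(-3\right) + 2 = \frac{15}{7} \left(-3\right) + 2 = - \frac{45}{7} + 2 = - \frac{31}{7} \approx -4.4286$)
$E \left(n - 139\right) = - \frac{31 \left(-110 - 139\right)}{7} = \left(- \frac{31}{7}\right) \left(-249\right) = \frac{7719}{7}$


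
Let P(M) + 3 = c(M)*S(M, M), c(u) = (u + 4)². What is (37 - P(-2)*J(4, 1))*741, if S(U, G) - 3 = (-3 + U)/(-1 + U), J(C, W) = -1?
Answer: 39026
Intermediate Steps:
c(u) = (4 + u)²
S(U, G) = 3 + (-3 + U)/(-1 + U)
P(M) = -3 + 2*(4 + M)²*(-3 + 2*M)/(-1 + M) (P(M) = -3 + (4 + M)²*(2*(-3 + 2*M)/(-1 + M)) = -3 + 2*(4 + M)²*(-3 + 2*M)/(-1 + M))
(37 - P(-2)*J(4, 1))*741 = (37 - (-93 + 4*(-2)³ + 13*(-2) + 26*(-2)²)/(-1 - 2)*(-1))*741 = (37 - (-93 + 4*(-8) - 26 + 26*4)/(-3)*(-1))*741 = (37 - (-(-93 - 32 - 26 + 104)/3)*(-1))*741 = (37 - (-⅓*(-47))*(-1))*741 = (37 - 47*(-1)/3)*741 = (37 - 1*(-47/3))*741 = (37 + 47/3)*741 = (158/3)*741 = 39026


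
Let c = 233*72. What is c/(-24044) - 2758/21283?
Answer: -105839240/127932113 ≈ -0.82731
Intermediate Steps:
c = 16776
c/(-24044) - 2758/21283 = 16776/(-24044) - 2758/21283 = 16776*(-1/24044) - 2758*1/21283 = -4194/6011 - 2758/21283 = -105839240/127932113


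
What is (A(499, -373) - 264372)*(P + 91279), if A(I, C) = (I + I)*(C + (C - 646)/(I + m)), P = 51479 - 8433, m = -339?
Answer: -1381896941265/16 ≈ -8.6369e+10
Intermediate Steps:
P = 43046
A(I, C) = 2*I*(C + (-646 + C)/(-339 + I)) (A(I, C) = (I + I)*(C + (C - 646)/(I - 339)) = (2*I)*(C + (-646 + C)/(-339 + I)) = 2*I*(C + (-646 + C)/(-339 + I)))
(A(499, -373) - 264372)*(P + 91279) = (2*499*(-646 - 338*(-373) - 373*499)/(-339 + 499) - 264372)*(43046 + 91279) = (2*499*(-646 + 126074 - 186127)/160 - 264372)*134325 = (2*499*(1/160)*(-60699) - 264372)*134325 = (-30288801/80 - 264372)*134325 = -51438561/80*134325 = -1381896941265/16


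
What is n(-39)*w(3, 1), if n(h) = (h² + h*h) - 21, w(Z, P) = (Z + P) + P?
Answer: 15105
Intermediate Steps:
w(Z, P) = Z + 2*P (w(Z, P) = (P + Z) + P = Z + 2*P)
n(h) = -21 + 2*h² (n(h) = (h² + h²) - 21 = 2*h² - 21 = -21 + 2*h²)
n(-39)*w(3, 1) = (-21 + 2*(-39)²)*(3 + 2*1) = (-21 + 2*1521)*(3 + 2) = (-21 + 3042)*5 = 3021*5 = 15105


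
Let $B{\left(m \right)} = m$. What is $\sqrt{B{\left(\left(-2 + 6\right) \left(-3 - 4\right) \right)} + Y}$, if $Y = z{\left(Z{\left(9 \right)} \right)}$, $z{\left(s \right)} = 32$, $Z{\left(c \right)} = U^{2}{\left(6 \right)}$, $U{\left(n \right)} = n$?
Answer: $2$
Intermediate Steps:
$Z{\left(c \right)} = 36$ ($Z{\left(c \right)} = 6^{2} = 36$)
$Y = 32$
$\sqrt{B{\left(\left(-2 + 6\right) \left(-3 - 4\right) \right)} + Y} = \sqrt{\left(-2 + 6\right) \left(-3 - 4\right) + 32} = \sqrt{4 \left(-7\right) + 32} = \sqrt{-28 + 32} = \sqrt{4} = 2$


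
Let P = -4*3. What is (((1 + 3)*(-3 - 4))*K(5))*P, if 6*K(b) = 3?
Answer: 168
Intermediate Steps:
K(b) = 1/2 (K(b) = (1/6)*3 = 1/2)
P = -12
(((1 + 3)*(-3 - 4))*K(5))*P = (((1 + 3)*(-3 - 4))*(1/2))*(-12) = ((4*(-7))*(1/2))*(-12) = -28*1/2*(-12) = -14*(-12) = 168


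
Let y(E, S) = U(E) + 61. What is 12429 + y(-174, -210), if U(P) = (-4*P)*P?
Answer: -108614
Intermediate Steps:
U(P) = -4*P²
y(E, S) = 61 - 4*E² (y(E, S) = -4*E² + 61 = 61 - 4*E²)
12429 + y(-174, -210) = 12429 + (61 - 4*(-174)²) = 12429 + (61 - 4*30276) = 12429 + (61 - 121104) = 12429 - 121043 = -108614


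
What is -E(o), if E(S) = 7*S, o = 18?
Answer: -126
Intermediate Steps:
-E(o) = -7*18 = -1*126 = -126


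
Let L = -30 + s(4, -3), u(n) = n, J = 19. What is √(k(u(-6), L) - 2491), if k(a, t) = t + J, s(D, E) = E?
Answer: I*√2505 ≈ 50.05*I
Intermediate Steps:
L = -33 (L = -30 - 3 = -33)
k(a, t) = 19 + t (k(a, t) = t + 19 = 19 + t)
√(k(u(-6), L) - 2491) = √((19 - 33) - 2491) = √(-14 - 2491) = √(-2505) = I*√2505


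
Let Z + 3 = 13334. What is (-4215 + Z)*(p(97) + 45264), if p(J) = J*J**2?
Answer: 8732553692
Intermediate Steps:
Z = 13331 (Z = -3 + 13334 = 13331)
p(J) = J**3
(-4215 + Z)*(p(97) + 45264) = (-4215 + 13331)*(97**3 + 45264) = 9116*(912673 + 45264) = 9116*957937 = 8732553692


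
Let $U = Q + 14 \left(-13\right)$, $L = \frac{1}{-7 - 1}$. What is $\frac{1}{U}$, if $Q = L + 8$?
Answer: $- \frac{8}{1393} \approx -0.005743$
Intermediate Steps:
$L = - \frac{1}{8}$ ($L = \frac{1}{-8} = - \frac{1}{8} \approx -0.125$)
$Q = \frac{63}{8}$ ($Q = - \frac{1}{8} + 8 = \frac{63}{8} \approx 7.875$)
$U = - \frac{1393}{8}$ ($U = \frac{63}{8} + 14 \left(-13\right) = \frac{63}{8} - 182 = - \frac{1393}{8} \approx -174.13$)
$\frac{1}{U} = \frac{1}{- \frac{1393}{8}} = - \frac{8}{1393}$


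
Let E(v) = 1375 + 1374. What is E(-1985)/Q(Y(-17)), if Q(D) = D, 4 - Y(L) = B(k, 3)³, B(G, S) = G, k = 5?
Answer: -2749/121 ≈ -22.719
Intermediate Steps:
E(v) = 2749
Y(L) = -121 (Y(L) = 4 - 1*5³ = 4 - 1*125 = 4 - 125 = -121)
E(-1985)/Q(Y(-17)) = 2749/(-121) = 2749*(-1/121) = -2749/121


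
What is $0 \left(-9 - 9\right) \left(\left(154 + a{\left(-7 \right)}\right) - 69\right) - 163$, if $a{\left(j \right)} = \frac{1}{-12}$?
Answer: $-163$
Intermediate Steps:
$a{\left(j \right)} = - \frac{1}{12}$
$0 \left(-9 - 9\right) \left(\left(154 + a{\left(-7 \right)}\right) - 69\right) - 163 = 0 \left(-9 - 9\right) \left(\left(154 - \frac{1}{12}\right) - 69\right) - 163 = 0 \left(-18\right) \left(\frac{1847}{12} - 69\right) - 163 = 0 \cdot \frac{1019}{12} - 163 = 0 - 163 = -163$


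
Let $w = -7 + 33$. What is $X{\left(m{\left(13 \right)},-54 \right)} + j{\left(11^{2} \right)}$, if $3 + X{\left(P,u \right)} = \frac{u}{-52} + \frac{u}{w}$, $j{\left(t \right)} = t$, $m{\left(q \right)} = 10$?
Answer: $\frac{3041}{26} \approx 116.96$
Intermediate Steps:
$w = 26$
$X{\left(P,u \right)} = -3 + \frac{u}{52}$ ($X{\left(P,u \right)} = -3 + \left(\frac{u}{-52} + \frac{u}{26}\right) = -3 + \left(u \left(- \frac{1}{52}\right) + u \frac{1}{26}\right) = -3 + \left(- \frac{u}{52} + \frac{u}{26}\right) = -3 + \frac{u}{52}$)
$X{\left(m{\left(13 \right)},-54 \right)} + j{\left(11^{2} \right)} = \left(-3 + \frac{1}{52} \left(-54\right)\right) + 11^{2} = \left(-3 - \frac{27}{26}\right) + 121 = - \frac{105}{26} + 121 = \frac{3041}{26}$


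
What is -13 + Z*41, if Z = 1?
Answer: 28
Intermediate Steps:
-13 + Z*41 = -13 + 1*41 = -13 + 41 = 28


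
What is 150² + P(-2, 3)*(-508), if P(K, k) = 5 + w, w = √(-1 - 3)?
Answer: 19960 - 1016*I ≈ 19960.0 - 1016.0*I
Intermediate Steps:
w = 2*I (w = √(-4) = 2*I ≈ 2.0*I)
P(K, k) = 5 + 2*I
150² + P(-2, 3)*(-508) = 150² + (5 + 2*I)*(-508) = 22500 + (-2540 - 1016*I) = 19960 - 1016*I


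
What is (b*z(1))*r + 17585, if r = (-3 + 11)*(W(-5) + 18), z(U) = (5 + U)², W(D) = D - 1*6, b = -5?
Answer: 7505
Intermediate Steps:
W(D) = -6 + D (W(D) = D - 6 = -6 + D)
r = 56 (r = (-3 + 11)*((-6 - 5) + 18) = 8*(-11 + 18) = 8*7 = 56)
(b*z(1))*r + 17585 = -5*(5 + 1)²*56 + 17585 = -5*6²*56 + 17585 = -5*36*56 + 17585 = -180*56 + 17585 = -10080 + 17585 = 7505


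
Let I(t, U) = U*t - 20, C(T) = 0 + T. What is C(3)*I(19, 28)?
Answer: 1536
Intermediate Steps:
C(T) = T
I(t, U) = -20 + U*t
C(3)*I(19, 28) = 3*(-20 + 28*19) = 3*(-20 + 532) = 3*512 = 1536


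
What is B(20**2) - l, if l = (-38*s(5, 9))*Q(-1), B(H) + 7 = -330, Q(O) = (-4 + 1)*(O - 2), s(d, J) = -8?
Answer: -3073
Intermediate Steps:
Q(O) = 6 - 3*O (Q(O) = -3*(-2 + O) = 6 - 3*O)
B(H) = -337 (B(H) = -7 - 330 = -337)
l = 2736 (l = (-38*(-8))*(6 - 3*(-1)) = 304*(6 + 3) = 304*9 = 2736)
B(20**2) - l = -337 - 1*2736 = -337 - 2736 = -3073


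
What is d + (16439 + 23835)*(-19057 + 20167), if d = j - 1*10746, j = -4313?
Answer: 44689081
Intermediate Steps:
d = -15059 (d = -4313 - 1*10746 = -4313 - 10746 = -15059)
d + (16439 + 23835)*(-19057 + 20167) = -15059 + (16439 + 23835)*(-19057 + 20167) = -15059 + 40274*1110 = -15059 + 44704140 = 44689081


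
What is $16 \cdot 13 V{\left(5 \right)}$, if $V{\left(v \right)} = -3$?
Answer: $-624$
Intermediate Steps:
$16 \cdot 13 V{\left(5 \right)} = 16 \cdot 13 \left(-3\right) = 208 \left(-3\right) = -624$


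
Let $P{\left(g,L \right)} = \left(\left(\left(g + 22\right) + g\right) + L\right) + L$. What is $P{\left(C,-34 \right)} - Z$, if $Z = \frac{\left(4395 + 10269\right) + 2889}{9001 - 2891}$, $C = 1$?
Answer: $- \frac{286393}{6110} \approx -46.873$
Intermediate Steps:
$P{\left(g,L \right)} = 22 + 2 L + 2 g$ ($P{\left(g,L \right)} = \left(\left(\left(22 + g\right) + g\right) + L\right) + L = \left(\left(22 + 2 g\right) + L\right) + L = \left(22 + L + 2 g\right) + L = 22 + 2 L + 2 g$)
$Z = \frac{17553}{6110}$ ($Z = \frac{14664 + 2889}{6110} = 17553 \cdot \frac{1}{6110} = \frac{17553}{6110} \approx 2.8728$)
$P{\left(C,-34 \right)} - Z = \left(22 + 2 \left(-34\right) + 2 \cdot 1\right) - \frac{17553}{6110} = \left(22 - 68 + 2\right) - \frac{17553}{6110} = -44 - \frac{17553}{6110} = - \frac{286393}{6110}$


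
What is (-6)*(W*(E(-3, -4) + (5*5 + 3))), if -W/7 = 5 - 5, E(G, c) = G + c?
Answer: 0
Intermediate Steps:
W = 0 (W = -7*(5 - 5) = -7*0 = 0)
(-6)*(W*(E(-3, -4) + (5*5 + 3))) = (-6)*(0*((-3 - 4) + (5*5 + 3))) = (-1*6)*(0*(-7 + (25 + 3))) = -0*(-7 + 28) = -0*21 = -6*0 = 0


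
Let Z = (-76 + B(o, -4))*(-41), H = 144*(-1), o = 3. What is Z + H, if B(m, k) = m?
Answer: 2849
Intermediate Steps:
H = -144
Z = 2993 (Z = (-76 + 3)*(-41) = -73*(-41) = 2993)
Z + H = 2993 - 144 = 2849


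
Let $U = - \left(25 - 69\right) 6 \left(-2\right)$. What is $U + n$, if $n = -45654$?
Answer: $-46182$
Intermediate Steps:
$U = -528$ ($U = - \left(-44\right) \left(-12\right) = \left(-1\right) 528 = -528$)
$U + n = -528 - 45654 = -46182$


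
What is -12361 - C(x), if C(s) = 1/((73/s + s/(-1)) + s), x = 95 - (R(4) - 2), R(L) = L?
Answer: -902446/73 ≈ -12362.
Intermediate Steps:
x = 93 (x = 95 - (4 - 2) = 95 - 1*2 = 95 - 2 = 93)
C(s) = s/73 (C(s) = 1/((73/s + s*(-1)) + s) = 1/((73/s - s) + s) = 1/((-s + 73/s) + s) = 1/(73/s) = s/73)
-12361 - C(x) = -12361 - 93/73 = -902446/73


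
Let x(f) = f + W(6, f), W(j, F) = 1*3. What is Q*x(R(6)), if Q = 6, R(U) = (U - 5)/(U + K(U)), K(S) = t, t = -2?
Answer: 39/2 ≈ 19.500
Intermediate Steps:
K(S) = -2
R(U) = (-5 + U)/(-2 + U) (R(U) = (U - 5)/(U - 2) = (-5 + U)/(-2 + U))
W(j, F) = 3
x(f) = 3 + f (x(f) = f + 3 = 3 + f)
Q*x(R(6)) = 6*(3 + (-5 + 6)/(-2 + 6)) = 6*(3 + 1/4) = 6*(3 + (¼)*1) = 6*(3 + ¼) = 6*(13/4) = 39/2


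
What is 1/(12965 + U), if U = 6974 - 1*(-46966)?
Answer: 1/66905 ≈ 1.4947e-5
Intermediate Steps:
U = 53940 (U = 6974 + 46966 = 53940)
1/(12965 + U) = 1/(12965 + 53940) = 1/66905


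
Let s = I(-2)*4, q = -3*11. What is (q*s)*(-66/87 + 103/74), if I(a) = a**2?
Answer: -358776/1073 ≈ -334.37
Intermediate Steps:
q = -33
s = 16 (s = (-2)**2*4 = 4*4 = 16)
(q*s)*(-66/87 + 103/74) = (-33*16)*(-66/87 + 103/74) = -528*(-66*1/87 + 103*(1/74)) = -528*(-22/29 + 103/74) = -528*1359/2146 = -358776/1073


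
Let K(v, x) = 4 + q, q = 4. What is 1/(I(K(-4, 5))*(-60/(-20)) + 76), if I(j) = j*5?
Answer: 1/196 ≈ 0.0051020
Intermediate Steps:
K(v, x) = 8 (K(v, x) = 4 + 4 = 8)
I(j) = 5*j
1/(I(K(-4, 5))*(-60/(-20)) + 76) = 1/((5*8)*(-60/(-20)) + 76) = 1/(40*(-60*(-1/20)) + 76) = 1/(40*3 + 76) = 1/(120 + 76) = 1/196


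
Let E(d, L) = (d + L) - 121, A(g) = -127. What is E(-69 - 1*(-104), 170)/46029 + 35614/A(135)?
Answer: -546422046/1948561 ≈ -280.42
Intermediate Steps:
E(d, L) = -121 + L + d (E(d, L) = (L + d) - 121 = -121 + L + d)
E(-69 - 1*(-104), 170)/46029 + 35614/A(135) = (-121 + 170 + (-69 - 1*(-104)))/46029 + 35614/(-127) = (-121 + 170 + (-69 + 104))*(1/46029) + 35614*(-1/127) = (-121 + 170 + 35)*(1/46029) - 35614/127 = 84*(1/46029) - 35614/127 = 28/15343 - 35614/127 = -546422046/1948561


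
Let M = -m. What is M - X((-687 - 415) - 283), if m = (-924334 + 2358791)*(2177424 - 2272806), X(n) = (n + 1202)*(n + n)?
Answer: 136820870664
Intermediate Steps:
X(n) = 2*n*(1202 + n) (X(n) = (1202 + n)*(2*n) = 2*n*(1202 + n))
m = -136821377574 (m = 1434457*(-95382) = -136821377574)
M = 136821377574 (M = -1*(-136821377574) = 136821377574)
M - X((-687 - 415) - 283) = 136821377574 - 2*((-687 - 415) - 283)*(1202 + ((-687 - 415) - 283)) = 136821377574 - 2*(-1102 - 283)*(1202 + (-1102 - 283)) = 136821377574 - 2*(-1385)*(1202 - 1385) = 136821377574 - 2*(-1385)*(-183) = 136821377574 - 1*506910 = 136821377574 - 506910 = 136820870664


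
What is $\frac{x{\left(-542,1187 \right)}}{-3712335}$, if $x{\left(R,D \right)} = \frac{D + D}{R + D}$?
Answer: $- \frac{2374}{2394456075} \approx -9.9146 \cdot 10^{-7}$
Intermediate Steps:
$x{\left(R,D \right)} = \frac{2 D}{D + R}$
$\frac{x{\left(-542,1187 \right)}}{-3712335} = \frac{2 \cdot 1187 \frac{1}{1187 - 542}}{-3712335} = 2 \cdot 1187 \cdot \frac{1}{645} \left(- \frac{1}{3712335}\right) = \frac{2374}{645} \left(- \frac{1}{3712335}\right) = - \frac{2374}{2394456075}$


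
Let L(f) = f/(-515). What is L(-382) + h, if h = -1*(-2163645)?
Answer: 1114277557/515 ≈ 2.1636e+6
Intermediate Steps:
L(f) = -f/515 (L(f) = f*(-1/515) = -f/515)
h = 2163645
L(-382) + h = -1/515*(-382) + 2163645 = 382/515 + 2163645 = 1114277557/515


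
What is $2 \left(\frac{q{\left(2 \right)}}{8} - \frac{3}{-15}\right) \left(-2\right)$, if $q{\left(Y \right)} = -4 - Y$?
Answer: $\frac{11}{5} \approx 2.2$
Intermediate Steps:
$2 \left(\frac{q{\left(2 \right)}}{8} - \frac{3}{-15}\right) \left(-2\right) = 2 \left(\frac{-4 - 2}{8} - \frac{3}{-15}\right) \left(-2\right) = 2 \left(\left(-4 - 2\right) \frac{1}{8} - - \frac{1}{5}\right) \left(-2\right) = 2 \left(\left(-6\right) \frac{1}{8} + \frac{1}{5}\right) \left(-2\right) = 2 \left(- \frac{3}{4} + \frac{1}{5}\right) \left(-2\right) = 2 \left(- \frac{11}{20}\right) \left(-2\right) = \left(- \frac{11}{10}\right) \left(-2\right) = \frac{11}{5}$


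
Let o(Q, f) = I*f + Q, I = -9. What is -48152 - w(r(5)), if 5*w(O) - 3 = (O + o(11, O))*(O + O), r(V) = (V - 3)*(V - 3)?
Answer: -48119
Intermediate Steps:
o(Q, f) = Q - 9*f (o(Q, f) = -9*f + Q = Q - 9*f)
r(V) = (-3 + V)**2 (r(V) = (-3 + V)*(-3 + V) = (-3 + V)**2)
w(O) = 3/5 + 2*O*(11 - 8*O)/5 (w(O) = 3/5 + ((O + (11 - 9*O))*(O + O))/5 = 3/5 + ((11 - 8*O)*(2*O))/5 = 3/5 + (2*O*(11 - 8*O))/5 = 3/5 + 2*O*(11 - 8*O)/5)
-48152 - w(r(5)) = -48152 - (3/5 - 16*(-3 + 5)**4/5 + 22*(-3 + 5)**2/5) = -48152 - (3/5 - 16*(2**2)**2/5 + (22/5)*2**2) = -48152 - (3/5 - 16/5*4**2 + (22/5)*4) = -48152 - (3/5 - 16/5*16 + 88/5) = -48152 - (3/5 - 256/5 + 88/5) = -48152 - 1*(-33) = -48152 + 33 = -48119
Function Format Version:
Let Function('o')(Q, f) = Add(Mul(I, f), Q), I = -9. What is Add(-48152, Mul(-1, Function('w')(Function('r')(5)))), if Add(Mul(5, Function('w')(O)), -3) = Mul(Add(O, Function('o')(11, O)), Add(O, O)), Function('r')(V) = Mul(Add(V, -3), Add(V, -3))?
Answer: -48119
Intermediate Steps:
Function('o')(Q, f) = Add(Q, Mul(-9, f)) (Function('o')(Q, f) = Add(Mul(-9, f), Q) = Add(Q, Mul(-9, f)))
Function('r')(V) = Pow(Add(-3, V), 2) (Function('r')(V) = Mul(Add(-3, V), Add(-3, V)) = Pow(Add(-3, V), 2))
Function('w')(O) = Add(Rational(3, 5), Mul(Rational(2, 5), O, Add(11, Mul(-8, O)))) (Function('w')(O) = Add(Rational(3, 5), Mul(Rational(1, 5), Mul(Add(O, Add(11, Mul(-9, O))), Add(O, O)))) = Add(Rational(3, 5), Mul(Rational(1, 5), Mul(Add(11, Mul(-8, O)), Mul(2, O)))) = Add(Rational(3, 5), Mul(Rational(1, 5), Mul(2, O, Add(11, Mul(-8, O))))) = Add(Rational(3, 5), Mul(Rational(2, 5), O, Add(11, Mul(-8, O)))))
Add(-48152, Mul(-1, Function('w')(Function('r')(5)))) = Add(-48152, Mul(-1, Add(Rational(3, 5), Mul(Rational(-16, 5), Pow(Pow(Add(-3, 5), 2), 2)), Mul(Rational(22, 5), Pow(Add(-3, 5), 2))))) = Add(-48152, Mul(-1, Add(Rational(3, 5), Mul(Rational(-16, 5), Pow(Pow(2, 2), 2)), Mul(Rational(22, 5), Pow(2, 2))))) = Add(-48152, Mul(-1, Add(Rational(3, 5), Mul(Rational(-16, 5), Pow(4, 2)), Mul(Rational(22, 5), 4)))) = Add(-48152, Mul(-1, Add(Rational(3, 5), Mul(Rational(-16, 5), 16), Rational(88, 5)))) = Add(-48152, Mul(-1, Add(Rational(3, 5), Rational(-256, 5), Rational(88, 5)))) = Add(-48152, Mul(-1, -33)) = Add(-48152, 33) = -48119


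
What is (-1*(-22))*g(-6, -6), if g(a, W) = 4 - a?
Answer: 220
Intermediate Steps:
(-1*(-22))*g(-6, -6) = (-1*(-22))*(4 - 1*(-6)) = 22*(4 + 6) = 22*10 = 220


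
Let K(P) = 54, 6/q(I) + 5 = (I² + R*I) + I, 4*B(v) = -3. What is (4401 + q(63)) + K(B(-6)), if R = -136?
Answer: 20230149/4541 ≈ 4455.0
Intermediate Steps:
B(v) = -¾ (B(v) = (¼)*(-3) = -¾)
q(I) = 6/(-5 + I² - 135*I) (q(I) = 6/(-5 + ((I² - 136*I) + I)) = 6/(-5 + (I² - 135*I)) = 6/(-5 + I² - 135*I))
(4401 + q(63)) + K(B(-6)) = (4401 + 6/(-5 + 63² - 135*63)) + 54 = (4401 + 6/(-5 + 3969 - 8505)) + 54 = (4401 + 6/(-4541)) + 54 = (4401 + 6*(-1/4541)) + 54 = (4401 - 6/4541) + 54 = 19984935/4541 + 54 = 20230149/4541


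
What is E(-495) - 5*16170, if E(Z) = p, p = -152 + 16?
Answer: -80986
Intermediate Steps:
p = -136
E(Z) = -136
E(-495) - 5*16170 = -136 - 5*16170 = -136 - 80850 = -80986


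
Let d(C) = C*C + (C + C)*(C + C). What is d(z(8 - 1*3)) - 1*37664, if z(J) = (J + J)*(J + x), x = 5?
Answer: 12336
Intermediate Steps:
z(J) = 2*J*(5 + J) (z(J) = (J + J)*(J + 5) = (2*J)*(5 + J) = 2*J*(5 + J))
d(C) = 5*C² (d(C) = C² + (2*C)*(2*C) = C² + 4*C² = 5*C²)
d(z(8 - 1*3)) - 1*37664 = 5*(2*(8 - 1*3)*(5 + (8 - 1*3)))² - 1*37664 = 5*(2*(8 - 3)*(5 + (8 - 3)))² - 37664 = 5*(2*5*(5 + 5))² - 37664 = 5*(2*5*10)² - 37664 = 5*100² - 37664 = 5*10000 - 37664 = 50000 - 37664 = 12336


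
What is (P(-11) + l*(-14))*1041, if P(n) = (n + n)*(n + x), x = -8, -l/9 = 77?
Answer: 10534920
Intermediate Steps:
l = -693 (l = -9*77 = -693)
P(n) = 2*n*(-8 + n) (P(n) = (n + n)*(n - 8) = (2*n)*(-8 + n) = 2*n*(-8 + n))
(P(-11) + l*(-14))*1041 = (2*(-11)*(-8 - 11) - 693*(-14))*1041 = (2*(-11)*(-19) + 9702)*1041 = (418 + 9702)*1041 = 10120*1041 = 10534920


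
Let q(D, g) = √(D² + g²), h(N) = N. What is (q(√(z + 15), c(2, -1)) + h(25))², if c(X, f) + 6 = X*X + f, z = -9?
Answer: (25 + √15)² ≈ 833.65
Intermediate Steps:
c(X, f) = -6 + f + X² (c(X, f) = -6 + (X*X + f) = -6 + (X² + f) = -6 + (f + X²) = -6 + f + X²)
(q(√(z + 15), c(2, -1)) + h(25))² = (√((√(-9 + 15))² + (-6 - 1 + 2²)²) + 25)² = (√((√6)² + (-6 - 1 + 4)²) + 25)² = (√(6 + (-3)²) + 25)² = (√(6 + 9) + 25)² = (√15 + 25)² = (25 + √15)²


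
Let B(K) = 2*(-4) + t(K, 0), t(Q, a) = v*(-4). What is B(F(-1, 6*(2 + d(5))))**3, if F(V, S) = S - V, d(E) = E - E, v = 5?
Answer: -21952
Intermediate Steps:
t(Q, a) = -20 (t(Q, a) = 5*(-4) = -20)
d(E) = 0
B(K) = -28 (B(K) = 2*(-4) - 20 = -8 - 20 = -28)
B(F(-1, 6*(2 + d(5))))**3 = (-28)**3 = -21952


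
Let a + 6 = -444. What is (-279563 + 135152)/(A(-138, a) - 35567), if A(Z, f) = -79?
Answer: 48137/11882 ≈ 4.0513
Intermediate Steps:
a = -450 (a = -6 - 444 = -450)
(-279563 + 135152)/(A(-138, a) - 35567) = (-279563 + 135152)/(-79 - 35567) = -144411/(-35646) = -144411*(-1/35646) = 48137/11882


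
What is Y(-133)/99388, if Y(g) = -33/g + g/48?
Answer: -16105/634492992 ≈ -2.5382e-5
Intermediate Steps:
Y(g) = -33/g + g/48 (Y(g) = -33/g + g*(1/48) = -33/g + g/48)
Y(-133)/99388 = (-33/(-133) + (1/48)*(-133))/99388 = (-33*(-1/133) - 133/48)*(1/99388) = (33/133 - 133/48)*(1/99388) = -16105/6384*1/99388 = -16105/634492992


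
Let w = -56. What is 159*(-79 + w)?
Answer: -21465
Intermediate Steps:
159*(-79 + w) = 159*(-79 - 56) = 159*(-135) = -21465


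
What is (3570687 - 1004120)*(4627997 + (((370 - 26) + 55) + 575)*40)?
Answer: 11978057826619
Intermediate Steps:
(3570687 - 1004120)*(4627997 + (((370 - 26) + 55) + 575)*40) = 2566567*(4627997 + ((344 + 55) + 575)*40) = 2566567*(4627997 + (399 + 575)*40) = 2566567*(4627997 + 974*40) = 2566567*(4627997 + 38960) = 2566567*4666957 = 11978057826619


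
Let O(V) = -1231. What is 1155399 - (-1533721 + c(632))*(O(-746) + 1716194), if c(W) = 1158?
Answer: 2628289995568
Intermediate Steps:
1155399 - (-1533721 + c(632))*(O(-746) + 1716194) = 1155399 - (-1533721 + 1158)*(-1231 + 1716194) = 1155399 - (-1532563)*1714963 = 1155399 - 1*(-2628288840169) = 1155399 + 2628288840169 = 2628289995568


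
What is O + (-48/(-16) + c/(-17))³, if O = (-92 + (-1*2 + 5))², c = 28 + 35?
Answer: 38914145/4913 ≈ 7920.6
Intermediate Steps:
c = 63
O = 7921 (O = (-92 + (-2 + 5))² = (-92 + 3)² = (-89)² = 7921)
O + (-48/(-16) + c/(-17))³ = 7921 + (-48/(-16) + 63/(-17))³ = 7921 + (-48*(-1/16) + 63*(-1/17))³ = 7921 + (3 - 63/17)³ = 7921 + (-12/17)³ = 7921 - 1728/4913 = 38914145/4913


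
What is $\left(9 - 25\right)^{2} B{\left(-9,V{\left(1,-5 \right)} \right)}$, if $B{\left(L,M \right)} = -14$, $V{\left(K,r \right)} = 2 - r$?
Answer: $-3584$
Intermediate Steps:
$\left(9 - 25\right)^{2} B{\left(-9,V{\left(1,-5 \right)} \right)} = \left(9 - 25\right)^{2} \left(-14\right) = \left(-16\right)^{2} \left(-14\right) = 256 \left(-14\right) = -3584$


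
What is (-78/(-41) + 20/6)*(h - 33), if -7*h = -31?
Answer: -18400/123 ≈ -149.59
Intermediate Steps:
h = 31/7 (h = -1/7*(-31) = 31/7 ≈ 4.4286)
(-78/(-41) + 20/6)*(h - 33) = (-78/(-41) + 20/6)*(31/7 - 33) = (-78*(-1/41) + 20*(1/6))*(-200/7) = (78/41 + 10/3)*(-200/7) = (644/123)*(-200/7) = -18400/123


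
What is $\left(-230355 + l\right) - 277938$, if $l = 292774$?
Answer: $-215519$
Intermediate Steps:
$\left(-230355 + l\right) - 277938 = \left(-230355 + 292774\right) - 277938 = 62419 - 277938 = -215519$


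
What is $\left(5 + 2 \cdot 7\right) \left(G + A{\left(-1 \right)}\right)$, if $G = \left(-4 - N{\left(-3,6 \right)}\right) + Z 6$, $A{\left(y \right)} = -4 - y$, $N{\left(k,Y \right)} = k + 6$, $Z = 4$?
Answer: $266$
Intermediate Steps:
$N{\left(k,Y \right)} = 6 + k$
$G = 17$ ($G = \left(-4 - \left(6 - 3\right)\right) + 4 \cdot 6 = \left(-4 - 3\right) + 24 = -7 + 24 = 17$)
$\left(5 + 2 \cdot 7\right) \left(G + A{\left(-1 \right)}\right) = \left(5 + 2 \cdot 7\right) \left(17 - 3\right) = \left(5 + 14\right) \left(17 + \left(-4 + 1\right)\right) = 19 \left(17 - 3\right) = 19 \cdot 14 = 266$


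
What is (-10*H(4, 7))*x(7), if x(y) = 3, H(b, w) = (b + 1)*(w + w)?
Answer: -2100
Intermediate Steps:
H(b, w) = 2*w*(1 + b) (H(b, w) = (1 + b)*(2*w) = 2*w*(1 + b))
(-10*H(4, 7))*x(7) = -20*7*(1 + 4)*3 = -20*7*5*3 = -10*70*3 = -700*3 = -2100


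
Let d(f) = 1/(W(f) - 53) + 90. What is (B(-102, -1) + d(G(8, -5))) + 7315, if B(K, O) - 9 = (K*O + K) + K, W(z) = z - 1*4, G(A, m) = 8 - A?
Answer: 416783/57 ≈ 7312.0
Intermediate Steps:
W(z) = -4 + z (W(z) = z - 4 = -4 + z)
B(K, O) = 9 + 2*K + K*O (B(K, O) = 9 + ((K*O + K) + K) = 9 + ((K + K*O) + K) = 9 + (2*K + K*O) = 9 + 2*K + K*O)
d(f) = 90 + 1/(-57 + f) (d(f) = 1/((-4 + f) - 53) + 90 = 1/(-57 + f) + 90 = 90 + 1/(-57 + f))
(B(-102, -1) + d(G(8, -5))) + 7315 = ((9 + 2*(-102) - 102*(-1)) + (-5129 + 90*(8 - 1*8))/(-57 + (8 - 1*8))) + 7315 = ((9 - 204 + 102) + (-5129 + 90*(8 - 8))/(-57 + (8 - 8))) + 7315 = (-93 + (-5129 + 90*0)/(-57 + 0)) + 7315 = (-93 + (-5129 + 0)/(-57)) + 7315 = (-93 - 1/57*(-5129)) + 7315 = (-93 + 5129/57) + 7315 = -172/57 + 7315 = 416783/57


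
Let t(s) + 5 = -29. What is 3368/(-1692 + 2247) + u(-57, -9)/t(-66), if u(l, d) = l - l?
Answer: 3368/555 ≈ 6.0685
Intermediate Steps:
u(l, d) = 0
t(s) = -34 (t(s) = -5 - 29 = -34)
3368/(-1692 + 2247) + u(-57, -9)/t(-66) = 3368/(-1692 + 2247) + 0/(-34) = 3368/555 + 0*(-1/34) = 3368*(1/555) + 0 = 3368/555 + 0 = 3368/555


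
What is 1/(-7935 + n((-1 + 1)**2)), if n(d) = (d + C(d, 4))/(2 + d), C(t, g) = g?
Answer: -1/7933 ≈ -0.00012606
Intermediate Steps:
n(d) = (4 + d)/(2 + d) (n(d) = (d + 4)/(2 + d) = (4 + d)/(2 + d))
1/(-7935 + n((-1 + 1)**2)) = 1/(-7935 + (4 + (-1 + 1)**2)/(2 + (-1 + 1)**2)) = 1/(-7935 + (4 + 0**2)/(2 + 0**2)) = 1/(-7935 + (4 + 0)/(2 + 0)) = 1/(-7935 + 4/2) = 1/(-7935 + (1/2)*4) = 1/(-7935 + 2) = 1/(-7933) = -1/7933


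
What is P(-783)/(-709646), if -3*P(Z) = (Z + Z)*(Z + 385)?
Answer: 103878/354823 ≈ 0.29276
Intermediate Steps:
P(Z) = -2*Z*(385 + Z)/3 (P(Z) = -(Z + Z)*(Z + 385)/3 = -2*Z*(385 + Z)/3)
P(-783)/(-709646) = -2/3*(-783)*(385 - 783)/(-709646) = -2/3*(-783)*(-398)*(-1/709646) = -207756*(-1/709646) = 103878/354823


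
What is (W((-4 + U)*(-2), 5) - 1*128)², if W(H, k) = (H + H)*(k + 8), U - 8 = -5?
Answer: 5776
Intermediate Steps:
U = 3 (U = 8 - 5 = 3)
W(H, k) = 2*H*(8 + k) (W(H, k) = (2*H)*(8 + k) = 2*H*(8 + k))
(W((-4 + U)*(-2), 5) - 1*128)² = (2*((-4 + 3)*(-2))*(8 + 5) - 1*128)² = (2*(-1*(-2))*13 - 128)² = (2*2*13 - 128)² = (52 - 128)² = (-76)² = 5776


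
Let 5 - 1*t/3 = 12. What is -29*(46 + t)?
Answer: -725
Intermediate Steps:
t = -21 (t = 15 - 3*12 = 15 - 36 = -21)
-29*(46 + t) = -29*(46 - 21) = -29*25 = -725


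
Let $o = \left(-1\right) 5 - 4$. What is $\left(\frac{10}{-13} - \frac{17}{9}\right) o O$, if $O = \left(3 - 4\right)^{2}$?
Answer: $\frac{311}{13} \approx 23.923$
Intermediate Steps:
$o = -9$ ($o = -5 - 4 = -9$)
$O = 1$ ($O = \left(-1\right)^{2} = 1$)
$\left(\frac{10}{-13} - \frac{17}{9}\right) o O = \left(\frac{10}{-13} - \frac{17}{9}\right) \left(-9\right) 1 = \left(10 \left(- \frac{1}{13}\right) - \frac{17}{9}\right) \left(-9\right) 1 = \left(- \frac{10}{13} - \frac{17}{9}\right) \left(-9\right) 1 = \left(- \frac{311}{117}\right) \left(-9\right) 1 = \frac{311}{13} \cdot 1 = \frac{311}{13}$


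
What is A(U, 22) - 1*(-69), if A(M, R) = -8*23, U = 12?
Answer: -115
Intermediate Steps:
A(M, R) = -184
A(U, 22) - 1*(-69) = -184 - 1*(-69) = -184 + 69 = -115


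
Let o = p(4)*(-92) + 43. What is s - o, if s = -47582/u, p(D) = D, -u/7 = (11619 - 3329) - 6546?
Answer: 2007591/6104 ≈ 328.90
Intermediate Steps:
u = -12208 (u = -7*((11619 - 3329) - 6546) = -7*(8290 - 6546) = -7*1744 = -12208)
s = 23791/6104 (s = -47582/(-12208) = -47582*(-1/12208) = 23791/6104 ≈ 3.8976)
o = -325 (o = 4*(-92) + 43 = -368 + 43 = -325)
s - o = 23791/6104 - 1*(-325) = 23791/6104 + 325 = 2007591/6104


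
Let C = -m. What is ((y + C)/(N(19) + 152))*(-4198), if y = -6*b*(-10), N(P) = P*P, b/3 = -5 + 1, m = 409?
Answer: 4739542/513 ≈ 9238.9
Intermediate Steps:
b = -12 (b = 3*(-5 + 1) = 3*(-4) = -12)
C = -409 (C = -1*409 = -409)
N(P) = P²
y = -720 (y = -6*(-12)*(-10) = 72*(-10) = -720)
((y + C)/(N(19) + 152))*(-4198) = ((-720 - 409)/(19² + 152))*(-4198) = -1129/(361 + 152)*(-4198) = -1129/513*(-4198) = 4739542/513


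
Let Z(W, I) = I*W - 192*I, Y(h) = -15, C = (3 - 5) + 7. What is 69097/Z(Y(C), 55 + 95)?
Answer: -69097/31050 ≈ -2.2253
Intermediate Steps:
C = 5 (C = -2 + 7 = 5)
Z(W, I) = -192*I + I*W
69097/Z(Y(C), 55 + 95) = 69097/(((55 + 95)*(-192 - 15))) = 69097/((150*(-207))) = 69097/(-31050) = 69097*(-1/31050) = -69097/31050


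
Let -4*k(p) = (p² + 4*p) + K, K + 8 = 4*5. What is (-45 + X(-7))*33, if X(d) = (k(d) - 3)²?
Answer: 43065/16 ≈ 2691.6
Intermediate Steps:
K = 12 (K = -8 + 4*5 = -8 + 20 = 12)
k(p) = -3 - p - p²/4 (k(p) = -((p² + 4*p) + 12)/4 = -(12 + p² + 4*p)/4 = -3 - p - p²/4)
X(d) = (-6 - d - d²/4)² (X(d) = ((-3 - d - d²/4) - 3)² = (-6 - d - d²/4)²)
(-45 + X(-7))*33 = (-45 + (24 + (-7)² + 4*(-7))²/16)*33 = (-45 + (24 + 49 - 28)²/16)*33 = (-45 + (1/16)*45²)*33 = (-45 + (1/16)*2025)*33 = (-45 + 2025/16)*33 = (1305/16)*33 = 43065/16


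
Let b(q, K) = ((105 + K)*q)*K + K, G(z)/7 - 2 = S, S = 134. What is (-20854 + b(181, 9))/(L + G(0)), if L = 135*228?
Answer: 164861/31732 ≈ 5.1954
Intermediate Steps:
L = 30780
G(z) = 952 (G(z) = 14 + 7*134 = 14 + 938 = 952)
b(q, K) = K + K*q*(105 + K) (b(q, K) = (q*(105 + K))*K + K = K*q*(105 + K) + K = K + K*q*(105 + K))
(-20854 + b(181, 9))/(L + G(0)) = (-20854 + 9*(1 + 105*181 + 9*181))/(30780 + 952) = (-20854 + 9*(1 + 19005 + 1629))/31732 = (-20854 + 9*20635)*(1/31732) = (-20854 + 185715)*(1/31732) = 164861*(1/31732) = 164861/31732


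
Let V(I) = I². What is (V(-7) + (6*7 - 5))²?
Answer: 7396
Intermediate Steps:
(V(-7) + (6*7 - 5))² = ((-7)² + (6*7 - 5))² = (49 + (42 - 5))² = (49 + 37)² = 86² = 7396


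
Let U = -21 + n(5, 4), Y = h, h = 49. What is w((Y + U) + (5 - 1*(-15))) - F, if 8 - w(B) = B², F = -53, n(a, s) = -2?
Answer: -2055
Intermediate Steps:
Y = 49
U = -23 (U = -21 - 2 = -23)
w(B) = 8 - B²
w((Y + U) + (5 - 1*(-15))) - F = (8 - ((49 - 23) + (5 - 1*(-15)))²) - 1*(-53) = (8 - (26 + (5 + 15))²) + 53 = (8 - (26 + 20)²) + 53 = (8 - 1*46²) + 53 = (8 - 1*2116) + 53 = (8 - 2116) + 53 = -2108 + 53 = -2055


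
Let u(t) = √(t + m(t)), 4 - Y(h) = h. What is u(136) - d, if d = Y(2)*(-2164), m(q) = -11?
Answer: 4328 + 5*√5 ≈ 4339.2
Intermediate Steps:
Y(h) = 4 - h
d = -4328 (d = (4 - 1*2)*(-2164) = (4 - 2)*(-2164) = 2*(-2164) = -4328)
u(t) = √(-11 + t) (u(t) = √(t - 11) = √(-11 + t))
u(136) - d = √(-11 + 136) - 1*(-4328) = √125 + 4328 = 5*√5 + 4328 = 4328 + 5*√5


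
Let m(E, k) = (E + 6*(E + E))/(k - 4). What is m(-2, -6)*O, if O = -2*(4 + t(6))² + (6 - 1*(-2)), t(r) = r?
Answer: -2496/5 ≈ -499.20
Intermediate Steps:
m(E, k) = 13*E/(-4 + k) (m(E, k) = (E + 6*(2*E))/(-4 + k) = (E + 12*E)/(-4 + k) = (13*E)/(-4 + k) = 13*E/(-4 + k))
O = -192 (O = -2*(4 + 6)² + (6 - 1*(-2)) = -2*10² + (6 + 2) = -2*100 + 8 = -200 + 8 = -192)
m(-2, -6)*O = (13*(-2)/(-4 - 6))*(-192) = (13*(-2)/(-10))*(-192) = (13*(-2)*(-⅒))*(-192) = (13/5)*(-192) = -2496/5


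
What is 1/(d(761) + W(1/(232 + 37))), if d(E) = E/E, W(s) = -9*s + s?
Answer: 269/261 ≈ 1.0307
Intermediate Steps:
W(s) = -8*s
d(E) = 1
1/(d(761) + W(1/(232 + 37))) = 1/(1 - 8/(232 + 37)) = 1/(1 - 8/269) = 1/(261/269) = 269/261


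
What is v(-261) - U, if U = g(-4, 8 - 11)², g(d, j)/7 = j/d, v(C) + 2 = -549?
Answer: -9257/16 ≈ -578.56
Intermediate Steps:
v(C) = -551 (v(C) = -2 - 549 = -551)
g(d, j) = 7*j/d (g(d, j) = 7*(j/d) = 7*j/d)
U = 441/16 (U = (7*(8 - 11)/(-4))² = (7*(-3)*(-¼))² = (21/4)² = 441/16 ≈ 27.563)
v(-261) - U = -551 - 1*441/16 = -551 - 441/16 = -9257/16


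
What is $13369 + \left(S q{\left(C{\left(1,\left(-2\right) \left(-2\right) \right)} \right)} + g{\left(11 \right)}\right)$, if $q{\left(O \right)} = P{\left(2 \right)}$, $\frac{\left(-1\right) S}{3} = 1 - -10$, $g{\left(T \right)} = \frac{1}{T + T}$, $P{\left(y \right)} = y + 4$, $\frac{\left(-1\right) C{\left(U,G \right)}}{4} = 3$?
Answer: $\frac{289763}{22} \approx 13171.0$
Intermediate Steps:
$C{\left(U,G \right)} = -12$ ($C{\left(U,G \right)} = \left(-4\right) 3 = -12$)
$P{\left(y \right)} = 4 + y$
$g{\left(T \right)} = \frac{1}{2 T}$
$S = -33$ ($S = - 3 \left(1 - -10\right) = - 3 \left(1 + 10\right) = \left(-3\right) 11 = -33$)
$q{\left(O \right)} = 6$ ($q{\left(O \right)} = 4 + 2 = 6$)
$13369 + \left(S q{\left(C{\left(1,\left(-2\right) \left(-2\right) \right)} \right)} + g{\left(11 \right)}\right) = 13369 + \left(\left(-33\right) 6 + \frac{1}{2 \cdot 11}\right) = 13369 + \left(-198 + \frac{1}{2} \cdot \frac{1}{11}\right) = 13369 + \left(-198 + \frac{1}{22}\right) = 13369 - \frac{4355}{22} = \frac{289763}{22}$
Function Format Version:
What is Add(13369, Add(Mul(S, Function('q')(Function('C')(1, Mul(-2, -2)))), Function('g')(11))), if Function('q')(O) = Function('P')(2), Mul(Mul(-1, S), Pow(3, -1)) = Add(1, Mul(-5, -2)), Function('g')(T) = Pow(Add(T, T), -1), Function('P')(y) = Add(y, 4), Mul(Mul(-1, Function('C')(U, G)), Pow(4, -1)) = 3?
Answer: Rational(289763, 22) ≈ 13171.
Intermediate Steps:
Function('C')(U, G) = -12 (Function('C')(U, G) = Mul(-4, 3) = -12)
Function('P')(y) = Add(4, y)
Function('g')(T) = Mul(Rational(1, 2), Pow(T, -1)) (Function('g')(T) = Pow(Mul(2, T), -1) = Mul(Rational(1, 2), Pow(T, -1)))
S = -33 (S = Mul(-3, Add(1, Mul(-5, -2))) = Mul(-3, Add(1, 10)) = Mul(-3, 11) = -33)
Function('q')(O) = 6 (Function('q')(O) = Add(4, 2) = 6)
Add(13369, Add(Mul(S, Function('q')(Function('C')(1, Mul(-2, -2)))), Function('g')(11))) = Add(13369, Add(Mul(-33, 6), Mul(Rational(1, 2), Pow(11, -1)))) = Add(13369, Add(-198, Mul(Rational(1, 2), Rational(1, 11)))) = Add(13369, Add(-198, Rational(1, 22))) = Add(13369, Rational(-4355, 22)) = Rational(289763, 22)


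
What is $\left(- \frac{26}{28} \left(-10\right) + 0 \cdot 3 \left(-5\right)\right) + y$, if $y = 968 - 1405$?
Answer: $- \frac{2994}{7} \approx -427.71$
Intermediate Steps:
$y = -437$ ($y = 968 - 1405 = -437$)
$\left(- \frac{26}{28} \left(-10\right) + 0 \cdot 3 \left(-5\right)\right) + y = \left(- \frac{26}{28} \left(-10\right) + 0 \cdot 3 \left(-5\right)\right) - 437 = \left(\left(-26\right) \frac{1}{28} \left(-10\right) + 0 \left(-5\right)\right) - 437 = \left(\left(- \frac{13}{14}\right) \left(-10\right) + 0\right) - 437 = \left(\frac{65}{7} + 0\right) - 437 = \frac{65}{7} - 437 = - \frac{2994}{7}$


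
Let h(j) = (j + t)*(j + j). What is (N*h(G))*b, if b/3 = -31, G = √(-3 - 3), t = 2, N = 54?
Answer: 60264 - 20088*I*√6 ≈ 60264.0 - 49205.0*I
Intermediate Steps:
G = I*√6 (G = √(-6) = I*√6 ≈ 2.4495*I)
b = -93 (b = 3*(-31) = -93)
h(j) = 2*j*(2 + j) (h(j) = (j + 2)*(j + j) = (2 + j)*(2*j) = 2*j*(2 + j))
(N*h(G))*b = (54*(2*(I*√6)*(2 + I*√6)))*(-93) = (54*(2*I*√6*(2 + I*√6)))*(-93) = (108*I*√6*(2 + I*√6))*(-93) = -10044*I*√6*(2 + I*√6)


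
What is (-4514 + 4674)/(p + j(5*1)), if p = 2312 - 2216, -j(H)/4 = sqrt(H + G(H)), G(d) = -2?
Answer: 320/191 + 40*sqrt(3)/573 ≈ 1.7963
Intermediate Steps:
j(H) = -4*sqrt(-2 + H) (j(H) = -4*sqrt(H - 2) = -4*sqrt(-2 + H))
p = 96
(-4514 + 4674)/(p + j(5*1)) = (-4514 + 4674)/(96 - 4*sqrt(-2 + 5*1)) = 160/(96 - 4*sqrt(-2 + 5)) = 160/(96 - 4*sqrt(3))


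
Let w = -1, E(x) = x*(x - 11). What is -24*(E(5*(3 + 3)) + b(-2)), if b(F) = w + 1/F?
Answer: -13644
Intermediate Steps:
E(x) = x*(-11 + x)
b(F) = -1 + 1/F
-24*(E(5*(3 + 3)) + b(-2)) = -24*((5*(3 + 3))*(-11 + 5*(3 + 3)) + (1 - 1*(-2))/(-2)) = -24*((5*6)*(-11 + 5*6) - (1 + 2)/2) = -24*(30*(-11 + 30) - 1/2*3) = -24*(30*19 - 3/2) = -24*(570 - 3/2) = -24*1137/2 = -13644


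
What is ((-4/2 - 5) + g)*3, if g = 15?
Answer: 24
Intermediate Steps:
((-4/2 - 5) + g)*3 = ((-4/2 - 5) + 15)*3 = ((-1*2 - 5) + 15)*3 = ((-2 - 5) + 15)*3 = (-7 + 15)*3 = 8*3 = 24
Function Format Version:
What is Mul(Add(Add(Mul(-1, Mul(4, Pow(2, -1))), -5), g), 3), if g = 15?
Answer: 24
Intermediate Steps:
Mul(Add(Add(Mul(-1, Mul(4, Pow(2, -1))), -5), g), 3) = Mul(Add(Add(Mul(-1, Mul(4, Pow(2, -1))), -5), 15), 3) = Mul(Add(Add(Mul(-1, Mul(4, Rational(1, 2))), -5), 15), 3) = Mul(Add(Add(Mul(-1, 2), -5), 15), 3) = Mul(Add(Add(-2, -5), 15), 3) = Mul(Add(-7, 15), 3) = Mul(8, 3) = 24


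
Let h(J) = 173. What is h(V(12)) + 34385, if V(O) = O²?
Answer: 34558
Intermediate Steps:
h(V(12)) + 34385 = 173 + 34385 = 34558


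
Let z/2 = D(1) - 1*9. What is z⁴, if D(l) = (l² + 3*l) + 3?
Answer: 256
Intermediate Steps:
D(l) = 3 + l² + 3*l
z = -4 (z = 2*((3 + 1² + 3*1) - 1*9) = 2*((3 + 1 + 3) - 9) = 2*(7 - 9) = 2*(-2) = -4)
z⁴ = (-4)⁴ = 256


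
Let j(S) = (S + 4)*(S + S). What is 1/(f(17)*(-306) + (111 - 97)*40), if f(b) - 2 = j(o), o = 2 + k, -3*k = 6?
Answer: -1/52 ≈ -0.019231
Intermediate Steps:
k = -2 (k = -1/3*6 = -2)
o = 0 (o = 2 - 2 = 0)
j(S) = 2*S*(4 + S) (j(S) = (4 + S)*(2*S) = 2*S*(4 + S))
f(b) = 2 (f(b) = 2 + 2*0*(4 + 0) = 2 + 2*0*4 = 2 + 0 = 2)
1/(f(17)*(-306) + (111 - 97)*40) = 1/(2*(-306) + (111 - 97)*40) = 1/(-612 + 14*40) = 1/(-612 + 560) = 1/(-52) = -1/52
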